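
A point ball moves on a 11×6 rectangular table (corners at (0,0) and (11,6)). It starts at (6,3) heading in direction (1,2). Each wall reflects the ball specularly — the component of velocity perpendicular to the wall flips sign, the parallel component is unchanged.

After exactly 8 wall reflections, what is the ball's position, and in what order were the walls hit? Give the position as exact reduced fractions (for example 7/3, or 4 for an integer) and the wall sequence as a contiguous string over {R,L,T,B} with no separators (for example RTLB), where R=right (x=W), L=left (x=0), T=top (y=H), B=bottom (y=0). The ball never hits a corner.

Final position: (1/2,0)
Wall sequence: TBRTBTLB

1. t=3/2 → T at (15/2,6); v=(1,-2)
2. t=3 → B at (21/2,0); v=(1,2)
3. t=1/2 → R at (11,1); v=(-1,2)
4. t=5/2 → T at (17/2,6); v=(-1,-2)
5. t=3 → B at (11/2,0); v=(-1,2)
6. t=3 → T at (5/2,6); v=(-1,-2)
7. t=5/2 → L at (0,1); v=(1,-2)
8. t=1/2 → B at (1/2,0); v=(1,2)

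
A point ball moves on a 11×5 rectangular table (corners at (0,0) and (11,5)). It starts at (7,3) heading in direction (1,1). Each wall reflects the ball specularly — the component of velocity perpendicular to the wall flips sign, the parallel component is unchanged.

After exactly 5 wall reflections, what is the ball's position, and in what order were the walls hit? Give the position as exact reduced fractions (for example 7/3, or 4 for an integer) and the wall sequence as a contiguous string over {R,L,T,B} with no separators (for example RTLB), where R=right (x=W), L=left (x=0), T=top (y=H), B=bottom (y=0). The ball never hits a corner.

Final position: (0,2)
Wall sequence: TRBTL

1. t=2 → T at (9,5); v=(1,-1)
2. t=2 → R at (11,3); v=(-1,-1)
3. t=3 → B at (8,0); v=(-1,1)
4. t=5 → T at (3,5); v=(-1,-1)
5. t=3 → L at (0,2); v=(1,-1)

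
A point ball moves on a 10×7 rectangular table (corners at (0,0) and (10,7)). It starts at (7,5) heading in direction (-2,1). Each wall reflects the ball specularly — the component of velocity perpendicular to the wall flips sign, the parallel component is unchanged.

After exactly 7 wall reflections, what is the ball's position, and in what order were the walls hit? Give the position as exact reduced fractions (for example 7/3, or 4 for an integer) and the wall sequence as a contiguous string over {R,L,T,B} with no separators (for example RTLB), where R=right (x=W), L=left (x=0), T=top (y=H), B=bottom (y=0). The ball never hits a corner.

Final position: (10,9/2)
Wall sequence: TLRBLTR

1. t=2 → T at (3,7); v=(-2,-1)
2. t=3/2 → L at (0,11/2); v=(2,-1)
3. t=5 → R at (10,1/2); v=(-2,-1)
4. t=1/2 → B at (9,0); v=(-2,1)
5. t=9/2 → L at (0,9/2); v=(2,1)
6. t=5/2 → T at (5,7); v=(2,-1)
7. t=5/2 → R at (10,9/2); v=(-2,-1)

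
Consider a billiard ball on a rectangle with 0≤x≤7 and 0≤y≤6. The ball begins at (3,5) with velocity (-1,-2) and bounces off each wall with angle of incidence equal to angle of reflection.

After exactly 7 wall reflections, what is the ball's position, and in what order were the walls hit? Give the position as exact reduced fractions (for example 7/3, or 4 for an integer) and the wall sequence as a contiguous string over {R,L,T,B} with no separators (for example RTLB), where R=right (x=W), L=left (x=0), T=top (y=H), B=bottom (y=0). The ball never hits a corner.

1. t=5/2 → B at (1/2,0); v=(-1,2)
2. t=1/2 → L at (0,1); v=(1,2)
3. t=5/2 → T at (5/2,6); v=(1,-2)
4. t=3 → B at (11/2,0); v=(1,2)
5. t=3/2 → R at (7,3); v=(-1,2)
6. t=3/2 → T at (11/2,6); v=(-1,-2)
7. t=3 → B at (5/2,0); v=(-1,2)

Final position: (5/2,0)
Wall sequence: BLTBRTB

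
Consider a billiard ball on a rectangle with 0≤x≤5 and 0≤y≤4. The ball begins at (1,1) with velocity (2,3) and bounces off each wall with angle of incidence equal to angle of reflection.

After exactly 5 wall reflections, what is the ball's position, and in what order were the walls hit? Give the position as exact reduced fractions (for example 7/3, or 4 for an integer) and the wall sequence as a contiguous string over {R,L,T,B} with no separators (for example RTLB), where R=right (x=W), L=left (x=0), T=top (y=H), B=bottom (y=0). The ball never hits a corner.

1. t=1 → T at (3,4); v=(2,-3)
2. t=1 → R at (5,1); v=(-2,-3)
3. t=1/3 → B at (13/3,0); v=(-2,3)
4. t=4/3 → T at (5/3,4); v=(-2,-3)
5. t=5/6 → L at (0,3/2); v=(2,-3)

Final position: (0,3/2)
Wall sequence: TRBTL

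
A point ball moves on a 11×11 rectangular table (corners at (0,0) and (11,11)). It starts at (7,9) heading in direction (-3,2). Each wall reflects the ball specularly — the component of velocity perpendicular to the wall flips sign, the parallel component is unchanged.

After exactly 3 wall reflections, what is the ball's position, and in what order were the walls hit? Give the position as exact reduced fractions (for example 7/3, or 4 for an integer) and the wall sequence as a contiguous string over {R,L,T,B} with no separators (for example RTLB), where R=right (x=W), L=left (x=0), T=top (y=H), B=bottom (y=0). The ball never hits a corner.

Final position: (11,1)
Wall sequence: TLR

1. t=1 → T at (4,11); v=(-3,-2)
2. t=4/3 → L at (0,25/3); v=(3,-2)
3. t=11/3 → R at (11,1); v=(-3,-2)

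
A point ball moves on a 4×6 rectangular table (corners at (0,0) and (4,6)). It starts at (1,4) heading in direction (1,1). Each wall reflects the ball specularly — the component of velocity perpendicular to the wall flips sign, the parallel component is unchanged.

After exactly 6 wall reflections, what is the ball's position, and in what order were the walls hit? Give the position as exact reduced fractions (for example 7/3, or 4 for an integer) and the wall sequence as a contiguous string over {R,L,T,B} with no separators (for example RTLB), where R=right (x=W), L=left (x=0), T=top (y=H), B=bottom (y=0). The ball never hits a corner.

1. t=2 → T at (3,6); v=(1,-1)
2. t=1 → R at (4,5); v=(-1,-1)
3. t=4 → L at (0,1); v=(1,-1)
4. t=1 → B at (1,0); v=(1,1)
5. t=3 → R at (4,3); v=(-1,1)
6. t=3 → T at (1,6); v=(-1,-1)

Final position: (1,6)
Wall sequence: TRLBRT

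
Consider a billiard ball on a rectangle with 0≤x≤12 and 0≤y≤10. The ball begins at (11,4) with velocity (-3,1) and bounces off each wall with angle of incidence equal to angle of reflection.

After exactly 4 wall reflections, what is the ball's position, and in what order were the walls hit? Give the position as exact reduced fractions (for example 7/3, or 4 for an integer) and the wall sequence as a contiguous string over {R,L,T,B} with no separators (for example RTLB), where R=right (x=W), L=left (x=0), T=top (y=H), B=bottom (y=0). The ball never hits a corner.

Final position: (0,13/3)
Wall sequence: LTRL

1. t=11/3 → L at (0,23/3); v=(3,1)
2. t=7/3 → T at (7,10); v=(3,-1)
3. t=5/3 → R at (12,25/3); v=(-3,-1)
4. t=4 → L at (0,13/3); v=(3,-1)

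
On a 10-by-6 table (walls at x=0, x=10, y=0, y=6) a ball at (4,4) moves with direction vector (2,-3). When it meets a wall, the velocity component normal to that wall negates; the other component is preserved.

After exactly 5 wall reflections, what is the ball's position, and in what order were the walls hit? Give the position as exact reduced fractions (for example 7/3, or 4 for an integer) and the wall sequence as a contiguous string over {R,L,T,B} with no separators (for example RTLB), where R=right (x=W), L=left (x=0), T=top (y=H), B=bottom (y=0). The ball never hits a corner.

Final position: (4/3,6)
Wall sequence: BRTBT

1. t=4/3 → B at (20/3,0); v=(2,3)
2. t=5/3 → R at (10,5); v=(-2,3)
3. t=1/3 → T at (28/3,6); v=(-2,-3)
4. t=2 → B at (16/3,0); v=(-2,3)
5. t=2 → T at (4/3,6); v=(-2,-3)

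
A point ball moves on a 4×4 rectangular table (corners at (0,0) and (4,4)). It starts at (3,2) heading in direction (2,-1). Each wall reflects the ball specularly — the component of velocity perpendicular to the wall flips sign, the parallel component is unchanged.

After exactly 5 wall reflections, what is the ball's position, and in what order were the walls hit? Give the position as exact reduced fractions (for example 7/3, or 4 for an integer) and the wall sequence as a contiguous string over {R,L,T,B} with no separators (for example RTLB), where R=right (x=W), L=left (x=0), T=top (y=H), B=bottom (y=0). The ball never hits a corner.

1. t=1/2 → R at (4,3/2); v=(-2,-1)
2. t=3/2 → B at (1,0); v=(-2,1)
3. t=1/2 → L at (0,1/2); v=(2,1)
4. t=2 → R at (4,5/2); v=(-2,1)
5. t=3/2 → T at (1,4); v=(-2,-1)

Final position: (1,4)
Wall sequence: RBLRT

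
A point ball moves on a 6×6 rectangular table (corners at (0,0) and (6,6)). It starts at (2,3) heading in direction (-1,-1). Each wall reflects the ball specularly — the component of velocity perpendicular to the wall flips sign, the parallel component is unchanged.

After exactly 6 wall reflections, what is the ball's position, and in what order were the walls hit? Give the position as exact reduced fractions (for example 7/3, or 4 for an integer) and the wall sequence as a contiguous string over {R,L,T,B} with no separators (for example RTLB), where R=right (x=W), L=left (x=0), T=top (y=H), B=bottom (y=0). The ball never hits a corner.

Final position: (1,0)
Wall sequence: LBRTLB

1. t=2 → L at (0,1); v=(1,-1)
2. t=1 → B at (1,0); v=(1,1)
3. t=5 → R at (6,5); v=(-1,1)
4. t=1 → T at (5,6); v=(-1,-1)
5. t=5 → L at (0,1); v=(1,-1)
6. t=1 → B at (1,0); v=(1,1)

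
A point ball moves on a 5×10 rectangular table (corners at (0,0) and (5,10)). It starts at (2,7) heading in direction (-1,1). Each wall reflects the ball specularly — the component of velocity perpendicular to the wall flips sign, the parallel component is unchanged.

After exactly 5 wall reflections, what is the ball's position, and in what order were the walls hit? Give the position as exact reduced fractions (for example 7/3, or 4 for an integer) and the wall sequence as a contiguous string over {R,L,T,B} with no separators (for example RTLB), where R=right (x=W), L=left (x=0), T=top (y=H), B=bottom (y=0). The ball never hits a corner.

1. t=2 → L at (0,9); v=(1,1)
2. t=1 → T at (1,10); v=(1,-1)
3. t=4 → R at (5,6); v=(-1,-1)
4. t=5 → L at (0,1); v=(1,-1)
5. t=1 → B at (1,0); v=(1,1)

Final position: (1,0)
Wall sequence: LTRLB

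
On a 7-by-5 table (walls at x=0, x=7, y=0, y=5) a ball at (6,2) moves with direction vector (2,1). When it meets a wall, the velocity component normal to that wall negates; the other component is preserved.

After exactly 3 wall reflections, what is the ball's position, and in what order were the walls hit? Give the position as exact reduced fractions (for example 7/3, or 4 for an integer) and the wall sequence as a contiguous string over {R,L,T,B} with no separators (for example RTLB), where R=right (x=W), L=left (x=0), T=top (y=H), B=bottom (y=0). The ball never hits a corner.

Final position: (0,4)
Wall sequence: RTL

1. t=1/2 → R at (7,5/2); v=(-2,1)
2. t=5/2 → T at (2,5); v=(-2,-1)
3. t=1 → L at (0,4); v=(2,-1)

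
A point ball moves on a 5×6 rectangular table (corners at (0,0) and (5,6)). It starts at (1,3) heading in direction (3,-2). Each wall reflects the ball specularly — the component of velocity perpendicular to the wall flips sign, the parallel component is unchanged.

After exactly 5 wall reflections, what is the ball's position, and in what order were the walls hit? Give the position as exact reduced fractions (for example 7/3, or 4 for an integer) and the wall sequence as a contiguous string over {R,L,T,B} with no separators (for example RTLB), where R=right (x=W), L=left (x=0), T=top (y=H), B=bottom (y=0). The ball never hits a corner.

Final position: (5,17/3)
Wall sequence: RBLTR

1. t=4/3 → R at (5,1/3); v=(-3,-2)
2. t=1/6 → B at (9/2,0); v=(-3,2)
3. t=3/2 → L at (0,3); v=(3,2)
4. t=3/2 → T at (9/2,6); v=(3,-2)
5. t=1/6 → R at (5,17/3); v=(-3,-2)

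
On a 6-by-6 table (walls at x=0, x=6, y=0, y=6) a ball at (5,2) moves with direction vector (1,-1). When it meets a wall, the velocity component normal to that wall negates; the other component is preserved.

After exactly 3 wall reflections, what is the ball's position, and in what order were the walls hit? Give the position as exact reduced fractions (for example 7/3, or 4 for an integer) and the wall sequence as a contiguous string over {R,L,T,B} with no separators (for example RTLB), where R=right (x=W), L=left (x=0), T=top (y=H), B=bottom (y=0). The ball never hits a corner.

1. t=1 → R at (6,1); v=(-1,-1)
2. t=1 → B at (5,0); v=(-1,1)
3. t=5 → L at (0,5); v=(1,1)

Final position: (0,5)
Wall sequence: RBL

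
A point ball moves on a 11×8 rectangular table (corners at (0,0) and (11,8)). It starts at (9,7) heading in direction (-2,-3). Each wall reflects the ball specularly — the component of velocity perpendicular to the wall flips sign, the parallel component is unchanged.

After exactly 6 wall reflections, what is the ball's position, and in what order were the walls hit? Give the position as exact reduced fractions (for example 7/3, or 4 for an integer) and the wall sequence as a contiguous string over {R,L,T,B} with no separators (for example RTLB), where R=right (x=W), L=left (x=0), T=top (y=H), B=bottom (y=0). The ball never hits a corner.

Final position: (31/3,8)
Wall sequence: BLTBRT

1. t=7/3 → B at (13/3,0); v=(-2,3)
2. t=13/6 → L at (0,13/2); v=(2,3)
3. t=1/2 → T at (1,8); v=(2,-3)
4. t=8/3 → B at (19/3,0); v=(2,3)
5. t=7/3 → R at (11,7); v=(-2,3)
6. t=1/3 → T at (31/3,8); v=(-2,-3)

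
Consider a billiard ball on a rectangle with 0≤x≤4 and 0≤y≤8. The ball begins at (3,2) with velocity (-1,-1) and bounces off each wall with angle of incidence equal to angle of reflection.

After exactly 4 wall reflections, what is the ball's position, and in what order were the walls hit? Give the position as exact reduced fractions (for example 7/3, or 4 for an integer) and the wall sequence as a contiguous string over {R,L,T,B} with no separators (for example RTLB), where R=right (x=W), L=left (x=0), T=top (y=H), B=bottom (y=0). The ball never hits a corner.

1. t=2 → B at (1,0); v=(-1,1)
2. t=1 → L at (0,1); v=(1,1)
3. t=4 → R at (4,5); v=(-1,1)
4. t=3 → T at (1,8); v=(-1,-1)

Final position: (1,8)
Wall sequence: BLRT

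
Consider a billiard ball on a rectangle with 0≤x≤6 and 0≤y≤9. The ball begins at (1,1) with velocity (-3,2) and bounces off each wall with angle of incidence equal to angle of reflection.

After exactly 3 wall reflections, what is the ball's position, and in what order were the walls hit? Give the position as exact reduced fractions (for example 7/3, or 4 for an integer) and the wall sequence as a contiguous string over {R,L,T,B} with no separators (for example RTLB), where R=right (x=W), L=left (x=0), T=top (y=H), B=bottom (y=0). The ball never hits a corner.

1. t=1/3 → L at (0,5/3); v=(3,2)
2. t=2 → R at (6,17/3); v=(-3,2)
3. t=5/3 → T at (1,9); v=(-3,-2)

Final position: (1,9)
Wall sequence: LRT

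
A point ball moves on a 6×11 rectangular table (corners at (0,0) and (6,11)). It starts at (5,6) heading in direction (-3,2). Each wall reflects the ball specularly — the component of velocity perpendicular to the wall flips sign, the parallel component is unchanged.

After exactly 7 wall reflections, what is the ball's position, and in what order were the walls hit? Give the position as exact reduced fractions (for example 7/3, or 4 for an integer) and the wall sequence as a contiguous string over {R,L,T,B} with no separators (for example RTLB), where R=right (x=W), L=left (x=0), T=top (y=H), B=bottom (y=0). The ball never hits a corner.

Final position: (0,10/3)
Wall sequence: LTRLRBL

1. t=5/3 → L at (0,28/3); v=(3,2)
2. t=5/6 → T at (5/2,11); v=(3,-2)
3. t=7/6 → R at (6,26/3); v=(-3,-2)
4. t=2 → L at (0,14/3); v=(3,-2)
5. t=2 → R at (6,2/3); v=(-3,-2)
6. t=1/3 → B at (5,0); v=(-3,2)
7. t=5/3 → L at (0,10/3); v=(3,2)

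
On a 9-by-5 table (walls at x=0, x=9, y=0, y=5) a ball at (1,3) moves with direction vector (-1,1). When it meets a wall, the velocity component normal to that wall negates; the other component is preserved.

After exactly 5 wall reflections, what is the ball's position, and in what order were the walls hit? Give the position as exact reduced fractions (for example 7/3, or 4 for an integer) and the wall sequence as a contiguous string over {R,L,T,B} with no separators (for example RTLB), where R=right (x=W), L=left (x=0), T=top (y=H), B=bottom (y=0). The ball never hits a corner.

1. t=1 → L at (0,4); v=(1,1)
2. t=1 → T at (1,5); v=(1,-1)
3. t=5 → B at (6,0); v=(1,1)
4. t=3 → R at (9,3); v=(-1,1)
5. t=2 → T at (7,5); v=(-1,-1)

Final position: (7,5)
Wall sequence: LTBRT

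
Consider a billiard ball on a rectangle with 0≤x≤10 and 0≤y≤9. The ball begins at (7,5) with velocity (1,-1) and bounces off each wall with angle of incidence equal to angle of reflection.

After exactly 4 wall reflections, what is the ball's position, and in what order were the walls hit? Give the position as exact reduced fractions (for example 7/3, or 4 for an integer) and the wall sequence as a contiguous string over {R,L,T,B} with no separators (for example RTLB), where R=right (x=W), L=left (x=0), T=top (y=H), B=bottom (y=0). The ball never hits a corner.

Final position: (1,9)
Wall sequence: RBLT

1. t=3 → R at (10,2); v=(-1,-1)
2. t=2 → B at (8,0); v=(-1,1)
3. t=8 → L at (0,8); v=(1,1)
4. t=1 → T at (1,9); v=(1,-1)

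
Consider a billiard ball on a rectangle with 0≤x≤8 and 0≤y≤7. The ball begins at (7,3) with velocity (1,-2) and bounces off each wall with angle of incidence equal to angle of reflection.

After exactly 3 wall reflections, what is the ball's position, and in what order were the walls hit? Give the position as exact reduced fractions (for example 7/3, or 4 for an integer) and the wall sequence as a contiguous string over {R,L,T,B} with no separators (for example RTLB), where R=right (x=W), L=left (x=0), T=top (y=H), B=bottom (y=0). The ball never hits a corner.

Final position: (4,7)
Wall sequence: RBT

1. t=1 → R at (8,1); v=(-1,-2)
2. t=1/2 → B at (15/2,0); v=(-1,2)
3. t=7/2 → T at (4,7); v=(-1,-2)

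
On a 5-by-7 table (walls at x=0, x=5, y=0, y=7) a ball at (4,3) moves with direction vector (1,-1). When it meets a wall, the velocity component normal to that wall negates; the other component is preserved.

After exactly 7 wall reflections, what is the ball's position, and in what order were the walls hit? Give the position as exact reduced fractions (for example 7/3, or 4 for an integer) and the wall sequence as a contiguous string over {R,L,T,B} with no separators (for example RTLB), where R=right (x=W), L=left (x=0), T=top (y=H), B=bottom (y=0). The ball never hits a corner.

1. t=1 → R at (5,2); v=(-1,-1)
2. t=2 → B at (3,0); v=(-1,1)
3. t=3 → L at (0,3); v=(1,1)
4. t=4 → T at (4,7); v=(1,-1)
5. t=1 → R at (5,6); v=(-1,-1)
6. t=5 → L at (0,1); v=(1,-1)
7. t=1 → B at (1,0); v=(1,1)

Final position: (1,0)
Wall sequence: RBLTRLB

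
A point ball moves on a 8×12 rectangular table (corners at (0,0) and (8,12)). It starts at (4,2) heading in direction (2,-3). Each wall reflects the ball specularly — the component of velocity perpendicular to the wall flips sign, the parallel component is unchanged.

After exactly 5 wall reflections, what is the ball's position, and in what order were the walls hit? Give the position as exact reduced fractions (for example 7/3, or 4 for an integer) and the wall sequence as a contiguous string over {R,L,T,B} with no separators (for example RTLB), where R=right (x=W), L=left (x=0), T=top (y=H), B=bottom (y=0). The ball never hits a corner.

Final position: (16/3,0)
Wall sequence: BRTLB

1. t=2/3 → B at (16/3,0); v=(2,3)
2. t=4/3 → R at (8,4); v=(-2,3)
3. t=8/3 → T at (8/3,12); v=(-2,-3)
4. t=4/3 → L at (0,8); v=(2,-3)
5. t=8/3 → B at (16/3,0); v=(2,3)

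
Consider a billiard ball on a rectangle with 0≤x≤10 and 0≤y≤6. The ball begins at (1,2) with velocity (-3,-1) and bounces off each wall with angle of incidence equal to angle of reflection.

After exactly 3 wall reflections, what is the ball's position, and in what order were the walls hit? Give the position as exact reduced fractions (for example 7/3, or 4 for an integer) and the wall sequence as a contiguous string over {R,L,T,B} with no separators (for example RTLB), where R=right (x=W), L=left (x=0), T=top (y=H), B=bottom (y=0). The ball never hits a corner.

1. t=1/3 → L at (0,5/3); v=(3,-1)
2. t=5/3 → B at (5,0); v=(3,1)
3. t=5/3 → R at (10,5/3); v=(-3,1)

Final position: (10,5/3)
Wall sequence: LBR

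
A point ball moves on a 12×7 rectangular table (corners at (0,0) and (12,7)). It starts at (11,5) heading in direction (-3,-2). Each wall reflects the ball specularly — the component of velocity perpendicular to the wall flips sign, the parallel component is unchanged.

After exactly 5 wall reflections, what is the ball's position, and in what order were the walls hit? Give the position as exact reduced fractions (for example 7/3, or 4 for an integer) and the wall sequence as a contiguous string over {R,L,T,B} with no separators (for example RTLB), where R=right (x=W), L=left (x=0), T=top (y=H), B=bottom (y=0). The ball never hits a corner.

Final position: (13/2,0)
Wall sequence: BLTRB

1. t=5/2 → B at (7/2,0); v=(-3,2)
2. t=7/6 → L at (0,7/3); v=(3,2)
3. t=7/3 → T at (7,7); v=(3,-2)
4. t=5/3 → R at (12,11/3); v=(-3,-2)
5. t=11/6 → B at (13/2,0); v=(-3,2)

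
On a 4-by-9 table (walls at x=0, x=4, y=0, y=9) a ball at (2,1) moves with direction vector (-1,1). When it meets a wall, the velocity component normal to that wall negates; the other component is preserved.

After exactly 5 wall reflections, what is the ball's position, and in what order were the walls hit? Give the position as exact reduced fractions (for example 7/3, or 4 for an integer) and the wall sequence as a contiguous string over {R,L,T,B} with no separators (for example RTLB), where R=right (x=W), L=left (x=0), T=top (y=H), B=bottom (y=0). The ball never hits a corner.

Final position: (4,3)
Wall sequence: LRTLR

1. t=2 → L at (0,3); v=(1,1)
2. t=4 → R at (4,7); v=(-1,1)
3. t=2 → T at (2,9); v=(-1,-1)
4. t=2 → L at (0,7); v=(1,-1)
5. t=4 → R at (4,3); v=(-1,-1)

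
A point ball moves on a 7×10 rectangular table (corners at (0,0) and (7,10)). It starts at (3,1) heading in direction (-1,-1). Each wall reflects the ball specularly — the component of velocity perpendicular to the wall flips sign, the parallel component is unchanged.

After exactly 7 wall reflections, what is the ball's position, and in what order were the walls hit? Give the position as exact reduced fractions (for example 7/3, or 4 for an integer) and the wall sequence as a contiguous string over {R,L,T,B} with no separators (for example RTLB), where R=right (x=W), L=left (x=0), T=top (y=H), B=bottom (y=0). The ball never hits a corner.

Final position: (7,3)
Wall sequence: BLRTLBR

1. t=1 → B at (2,0); v=(-1,1)
2. t=2 → L at (0,2); v=(1,1)
3. t=7 → R at (7,9); v=(-1,1)
4. t=1 → T at (6,10); v=(-1,-1)
5. t=6 → L at (0,4); v=(1,-1)
6. t=4 → B at (4,0); v=(1,1)
7. t=3 → R at (7,3); v=(-1,1)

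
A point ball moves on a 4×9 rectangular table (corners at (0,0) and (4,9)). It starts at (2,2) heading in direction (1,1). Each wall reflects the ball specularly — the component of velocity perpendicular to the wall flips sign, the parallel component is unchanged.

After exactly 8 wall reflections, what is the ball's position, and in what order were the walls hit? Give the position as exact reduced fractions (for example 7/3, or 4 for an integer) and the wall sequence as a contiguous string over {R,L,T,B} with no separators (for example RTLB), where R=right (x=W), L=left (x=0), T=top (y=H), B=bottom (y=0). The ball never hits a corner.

1. t=2 → R at (4,4); v=(-1,1)
2. t=4 → L at (0,8); v=(1,1)
3. t=1 → T at (1,9); v=(1,-1)
4. t=3 → R at (4,6); v=(-1,-1)
5. t=4 → L at (0,2); v=(1,-1)
6. t=2 → B at (2,0); v=(1,1)
7. t=2 → R at (4,2); v=(-1,1)
8. t=4 → L at (0,6); v=(1,1)

Final position: (0,6)
Wall sequence: RLTRLBRL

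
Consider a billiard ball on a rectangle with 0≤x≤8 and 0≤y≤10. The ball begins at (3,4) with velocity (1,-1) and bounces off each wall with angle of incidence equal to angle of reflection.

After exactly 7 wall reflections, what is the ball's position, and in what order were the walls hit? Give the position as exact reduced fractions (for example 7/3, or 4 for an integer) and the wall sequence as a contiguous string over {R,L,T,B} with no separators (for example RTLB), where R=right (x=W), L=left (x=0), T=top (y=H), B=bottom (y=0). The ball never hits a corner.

1. t=4 → B at (7,0); v=(1,1)
2. t=1 → R at (8,1); v=(-1,1)
3. t=8 → L at (0,9); v=(1,1)
4. t=1 → T at (1,10); v=(1,-1)
5. t=7 → R at (8,3); v=(-1,-1)
6. t=3 → B at (5,0); v=(-1,1)
7. t=5 → L at (0,5); v=(1,1)

Final position: (0,5)
Wall sequence: BRLTRBL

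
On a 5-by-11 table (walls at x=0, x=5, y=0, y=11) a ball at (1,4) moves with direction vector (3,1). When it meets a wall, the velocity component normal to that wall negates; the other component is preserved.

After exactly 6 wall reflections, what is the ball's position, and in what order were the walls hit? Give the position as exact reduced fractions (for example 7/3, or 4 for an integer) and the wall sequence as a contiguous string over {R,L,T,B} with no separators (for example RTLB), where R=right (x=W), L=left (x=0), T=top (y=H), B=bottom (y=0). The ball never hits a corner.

1. t=4/3 → R at (5,16/3); v=(-3,1)
2. t=5/3 → L at (0,7); v=(3,1)
3. t=5/3 → R at (5,26/3); v=(-3,1)
4. t=5/3 → L at (0,31/3); v=(3,1)
5. t=2/3 → T at (2,11); v=(3,-1)
6. t=1 → R at (5,10); v=(-3,-1)

Final position: (5,10)
Wall sequence: RLRLTR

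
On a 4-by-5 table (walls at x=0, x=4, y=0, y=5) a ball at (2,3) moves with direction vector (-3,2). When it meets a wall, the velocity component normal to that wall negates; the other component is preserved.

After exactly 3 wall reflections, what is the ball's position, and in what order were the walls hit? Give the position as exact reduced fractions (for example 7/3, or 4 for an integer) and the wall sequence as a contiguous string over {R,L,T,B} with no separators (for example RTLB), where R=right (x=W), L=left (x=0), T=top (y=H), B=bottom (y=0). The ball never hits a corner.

Final position: (4,3)
Wall sequence: LTR

1. t=2/3 → L at (0,13/3); v=(3,2)
2. t=1/3 → T at (1,5); v=(3,-2)
3. t=1 → R at (4,3); v=(-3,-2)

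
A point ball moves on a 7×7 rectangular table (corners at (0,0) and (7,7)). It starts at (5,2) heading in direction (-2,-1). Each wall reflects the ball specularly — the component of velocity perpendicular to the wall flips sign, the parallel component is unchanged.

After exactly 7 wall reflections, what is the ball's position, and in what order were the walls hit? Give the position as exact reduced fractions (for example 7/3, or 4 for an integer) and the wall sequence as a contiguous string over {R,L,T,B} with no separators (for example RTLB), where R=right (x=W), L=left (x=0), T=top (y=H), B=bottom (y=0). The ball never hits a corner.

Final position: (1,0)
Wall sequence: BLRTLRB

1. t=2 → B at (1,0); v=(-2,1)
2. t=1/2 → L at (0,1/2); v=(2,1)
3. t=7/2 → R at (7,4); v=(-2,1)
4. t=3 → T at (1,7); v=(-2,-1)
5. t=1/2 → L at (0,13/2); v=(2,-1)
6. t=7/2 → R at (7,3); v=(-2,-1)
7. t=3 → B at (1,0); v=(-2,1)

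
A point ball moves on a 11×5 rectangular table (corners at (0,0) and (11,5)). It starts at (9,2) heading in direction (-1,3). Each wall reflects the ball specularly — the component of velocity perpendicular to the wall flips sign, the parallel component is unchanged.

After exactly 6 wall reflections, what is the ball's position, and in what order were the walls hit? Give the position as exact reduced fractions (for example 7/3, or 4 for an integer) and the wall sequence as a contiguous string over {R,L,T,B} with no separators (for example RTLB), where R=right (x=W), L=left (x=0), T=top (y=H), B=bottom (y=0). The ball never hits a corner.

Final position: (0,1)
Wall sequence: TBTBTL

1. t=1 → T at (8,5); v=(-1,-3)
2. t=5/3 → B at (19/3,0); v=(-1,3)
3. t=5/3 → T at (14/3,5); v=(-1,-3)
4. t=5/3 → B at (3,0); v=(-1,3)
5. t=5/3 → T at (4/3,5); v=(-1,-3)
6. t=4/3 → L at (0,1); v=(1,-3)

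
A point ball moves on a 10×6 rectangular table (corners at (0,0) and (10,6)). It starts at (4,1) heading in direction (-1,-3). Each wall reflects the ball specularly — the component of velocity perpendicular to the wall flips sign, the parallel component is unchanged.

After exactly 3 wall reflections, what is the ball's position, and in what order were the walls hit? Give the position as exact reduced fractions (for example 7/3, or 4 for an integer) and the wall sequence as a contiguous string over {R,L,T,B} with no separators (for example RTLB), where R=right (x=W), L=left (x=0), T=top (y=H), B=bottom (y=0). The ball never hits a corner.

1. t=1/3 → B at (11/3,0); v=(-1,3)
2. t=2 → T at (5/3,6); v=(-1,-3)
3. t=5/3 → L at (0,1); v=(1,-3)

Final position: (0,1)
Wall sequence: BTL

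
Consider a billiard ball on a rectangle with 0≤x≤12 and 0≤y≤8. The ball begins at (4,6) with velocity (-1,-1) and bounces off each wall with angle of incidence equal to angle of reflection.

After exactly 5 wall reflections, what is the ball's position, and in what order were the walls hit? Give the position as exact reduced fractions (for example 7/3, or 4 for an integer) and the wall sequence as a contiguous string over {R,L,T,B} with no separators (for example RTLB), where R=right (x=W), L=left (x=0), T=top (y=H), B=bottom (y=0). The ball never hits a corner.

1. t=4 → L at (0,2); v=(1,-1)
2. t=2 → B at (2,0); v=(1,1)
3. t=8 → T at (10,8); v=(1,-1)
4. t=2 → R at (12,6); v=(-1,-1)
5. t=6 → B at (6,0); v=(-1,1)

Final position: (6,0)
Wall sequence: LBTRB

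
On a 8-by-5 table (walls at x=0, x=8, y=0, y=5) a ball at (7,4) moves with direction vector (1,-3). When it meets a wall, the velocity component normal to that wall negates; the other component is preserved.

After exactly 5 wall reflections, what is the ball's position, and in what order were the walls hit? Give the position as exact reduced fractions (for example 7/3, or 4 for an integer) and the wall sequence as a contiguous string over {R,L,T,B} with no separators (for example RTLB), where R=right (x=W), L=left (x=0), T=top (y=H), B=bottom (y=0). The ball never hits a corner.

1. t=1 → R at (8,1); v=(-1,-3)
2. t=1/3 → B at (23/3,0); v=(-1,3)
3. t=5/3 → T at (6,5); v=(-1,-3)
4. t=5/3 → B at (13/3,0); v=(-1,3)
5. t=5/3 → T at (8/3,5); v=(-1,-3)

Final position: (8/3,5)
Wall sequence: RBTBT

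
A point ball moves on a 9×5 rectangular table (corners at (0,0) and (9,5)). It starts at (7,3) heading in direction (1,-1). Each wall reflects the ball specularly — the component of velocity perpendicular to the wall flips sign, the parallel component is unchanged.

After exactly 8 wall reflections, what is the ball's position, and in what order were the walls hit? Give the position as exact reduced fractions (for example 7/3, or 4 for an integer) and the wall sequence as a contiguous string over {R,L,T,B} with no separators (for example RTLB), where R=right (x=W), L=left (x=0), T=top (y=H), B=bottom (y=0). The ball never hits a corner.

Final position: (6,0)
Wall sequence: RBTLBTRB

1. t=2 → R at (9,1); v=(-1,-1)
2. t=1 → B at (8,0); v=(-1,1)
3. t=5 → T at (3,5); v=(-1,-1)
4. t=3 → L at (0,2); v=(1,-1)
5. t=2 → B at (2,0); v=(1,1)
6. t=5 → T at (7,5); v=(1,-1)
7. t=2 → R at (9,3); v=(-1,-1)
8. t=3 → B at (6,0); v=(-1,1)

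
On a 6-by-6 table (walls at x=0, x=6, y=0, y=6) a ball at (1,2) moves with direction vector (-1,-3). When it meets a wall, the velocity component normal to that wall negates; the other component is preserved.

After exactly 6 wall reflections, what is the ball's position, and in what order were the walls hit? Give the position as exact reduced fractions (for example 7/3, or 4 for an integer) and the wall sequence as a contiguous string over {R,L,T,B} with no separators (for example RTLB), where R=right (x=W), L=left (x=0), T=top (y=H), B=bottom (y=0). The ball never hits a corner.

Final position: (6,5)
Wall sequence: BLTBTR

1. t=2/3 → B at (1/3,0); v=(-1,3)
2. t=1/3 → L at (0,1); v=(1,3)
3. t=5/3 → T at (5/3,6); v=(1,-3)
4. t=2 → B at (11/3,0); v=(1,3)
5. t=2 → T at (17/3,6); v=(1,-3)
6. t=1/3 → R at (6,5); v=(-1,-3)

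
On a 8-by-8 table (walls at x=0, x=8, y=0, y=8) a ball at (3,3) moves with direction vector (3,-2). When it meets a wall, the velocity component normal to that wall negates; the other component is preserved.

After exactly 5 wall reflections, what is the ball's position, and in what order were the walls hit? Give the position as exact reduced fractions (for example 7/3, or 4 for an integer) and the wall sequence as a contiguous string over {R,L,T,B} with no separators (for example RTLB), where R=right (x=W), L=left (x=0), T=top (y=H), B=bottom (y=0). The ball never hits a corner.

1. t=3/2 → B at (15/2,0); v=(3,2)
2. t=1/6 → R at (8,1/3); v=(-3,2)
3. t=8/3 → L at (0,17/3); v=(3,2)
4. t=7/6 → T at (7/2,8); v=(3,-2)
5. t=3/2 → R at (8,5); v=(-3,-2)

Final position: (8,5)
Wall sequence: BRLTR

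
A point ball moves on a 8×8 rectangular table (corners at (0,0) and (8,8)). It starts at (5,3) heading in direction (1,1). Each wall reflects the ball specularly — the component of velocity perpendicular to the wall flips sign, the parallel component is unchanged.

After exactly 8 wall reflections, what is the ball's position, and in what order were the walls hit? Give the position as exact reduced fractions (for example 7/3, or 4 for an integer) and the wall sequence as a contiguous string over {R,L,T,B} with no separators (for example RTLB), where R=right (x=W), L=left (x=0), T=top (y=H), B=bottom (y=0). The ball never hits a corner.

Final position: (2,0)
Wall sequence: RTLBRTLB

1. t=3 → R at (8,6); v=(-1,1)
2. t=2 → T at (6,8); v=(-1,-1)
3. t=6 → L at (0,2); v=(1,-1)
4. t=2 → B at (2,0); v=(1,1)
5. t=6 → R at (8,6); v=(-1,1)
6. t=2 → T at (6,8); v=(-1,-1)
7. t=6 → L at (0,2); v=(1,-1)
8. t=2 → B at (2,0); v=(1,1)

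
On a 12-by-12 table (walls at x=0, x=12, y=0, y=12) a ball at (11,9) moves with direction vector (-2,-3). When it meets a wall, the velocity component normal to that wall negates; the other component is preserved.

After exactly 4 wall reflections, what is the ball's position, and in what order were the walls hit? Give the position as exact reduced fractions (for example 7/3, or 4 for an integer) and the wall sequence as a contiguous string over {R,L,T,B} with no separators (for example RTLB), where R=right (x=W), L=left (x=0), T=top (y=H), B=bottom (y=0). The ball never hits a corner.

Final position: (11,0)
Wall sequence: BLTB

1. t=3 → B at (5,0); v=(-2,3)
2. t=5/2 → L at (0,15/2); v=(2,3)
3. t=3/2 → T at (3,12); v=(2,-3)
4. t=4 → B at (11,0); v=(2,3)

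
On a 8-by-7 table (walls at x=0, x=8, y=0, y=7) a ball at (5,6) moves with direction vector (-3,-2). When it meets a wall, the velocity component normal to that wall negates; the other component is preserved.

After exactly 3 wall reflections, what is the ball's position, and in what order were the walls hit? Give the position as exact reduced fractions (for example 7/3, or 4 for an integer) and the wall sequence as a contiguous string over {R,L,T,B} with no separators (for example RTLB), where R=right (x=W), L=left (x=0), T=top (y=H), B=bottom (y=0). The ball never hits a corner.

Final position: (8,8/3)
Wall sequence: LBR

1. t=5/3 → L at (0,8/3); v=(3,-2)
2. t=4/3 → B at (4,0); v=(3,2)
3. t=4/3 → R at (8,8/3); v=(-3,2)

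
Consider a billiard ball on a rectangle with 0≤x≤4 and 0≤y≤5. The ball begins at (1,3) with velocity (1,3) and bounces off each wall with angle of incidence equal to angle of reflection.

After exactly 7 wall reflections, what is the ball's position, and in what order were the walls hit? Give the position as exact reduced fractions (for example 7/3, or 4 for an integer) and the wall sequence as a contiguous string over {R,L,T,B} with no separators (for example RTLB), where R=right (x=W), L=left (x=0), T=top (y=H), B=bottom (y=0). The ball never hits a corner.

1. t=2/3 → T at (5/3,5); v=(1,-3)
2. t=5/3 → B at (10/3,0); v=(1,3)
3. t=2/3 → R at (4,2); v=(-1,3)
4. t=1 → T at (3,5); v=(-1,-3)
5. t=5/3 → B at (4/3,0); v=(-1,3)
6. t=4/3 → L at (0,4); v=(1,3)
7. t=1/3 → T at (1/3,5); v=(1,-3)

Final position: (1/3,5)
Wall sequence: TBRTBLT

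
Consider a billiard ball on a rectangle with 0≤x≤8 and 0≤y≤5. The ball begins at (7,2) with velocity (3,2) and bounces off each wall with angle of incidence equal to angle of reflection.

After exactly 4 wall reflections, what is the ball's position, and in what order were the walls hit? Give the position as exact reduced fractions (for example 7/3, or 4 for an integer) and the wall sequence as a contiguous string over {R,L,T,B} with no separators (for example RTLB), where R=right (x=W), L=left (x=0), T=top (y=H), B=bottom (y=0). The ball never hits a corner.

Final position: (3,0)
Wall sequence: RTLB

1. t=1/3 → R at (8,8/3); v=(-3,2)
2. t=7/6 → T at (9/2,5); v=(-3,-2)
3. t=3/2 → L at (0,2); v=(3,-2)
4. t=1 → B at (3,0); v=(3,2)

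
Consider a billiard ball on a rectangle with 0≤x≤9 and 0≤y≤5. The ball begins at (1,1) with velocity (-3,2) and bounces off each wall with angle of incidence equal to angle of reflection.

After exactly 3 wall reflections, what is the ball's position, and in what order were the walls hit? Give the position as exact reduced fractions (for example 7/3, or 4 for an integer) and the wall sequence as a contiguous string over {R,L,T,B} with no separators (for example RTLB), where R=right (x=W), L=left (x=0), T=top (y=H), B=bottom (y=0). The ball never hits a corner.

1. t=1/3 → L at (0,5/3); v=(3,2)
2. t=5/3 → T at (5,5); v=(3,-2)
3. t=4/3 → R at (9,7/3); v=(-3,-2)

Final position: (9,7/3)
Wall sequence: LTR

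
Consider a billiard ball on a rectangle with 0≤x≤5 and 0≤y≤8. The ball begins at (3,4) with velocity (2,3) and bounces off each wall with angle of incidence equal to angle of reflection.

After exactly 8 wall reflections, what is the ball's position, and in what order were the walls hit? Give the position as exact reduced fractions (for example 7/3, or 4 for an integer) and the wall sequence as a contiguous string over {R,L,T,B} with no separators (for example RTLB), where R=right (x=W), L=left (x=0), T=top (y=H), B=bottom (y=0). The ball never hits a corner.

Final position: (5/3,0)
Wall sequence: RTLBRTLB

1. t=1 → R at (5,7); v=(-2,3)
2. t=1/3 → T at (13/3,8); v=(-2,-3)
3. t=13/6 → L at (0,3/2); v=(2,-3)
4. t=1/2 → B at (1,0); v=(2,3)
5. t=2 → R at (5,6); v=(-2,3)
6. t=2/3 → T at (11/3,8); v=(-2,-3)
7. t=11/6 → L at (0,5/2); v=(2,-3)
8. t=5/6 → B at (5/3,0); v=(2,3)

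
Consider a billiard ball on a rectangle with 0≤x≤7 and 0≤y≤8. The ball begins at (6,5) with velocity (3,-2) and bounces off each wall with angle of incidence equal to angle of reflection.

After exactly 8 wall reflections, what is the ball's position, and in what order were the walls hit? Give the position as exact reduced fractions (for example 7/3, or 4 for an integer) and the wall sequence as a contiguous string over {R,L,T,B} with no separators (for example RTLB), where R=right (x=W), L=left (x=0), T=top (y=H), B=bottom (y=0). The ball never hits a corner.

Final position: (9/2,0)
Wall sequence: RBLRTLRB

1. t=1/3 → R at (7,13/3); v=(-3,-2)
2. t=13/6 → B at (1/2,0); v=(-3,2)
3. t=1/6 → L at (0,1/3); v=(3,2)
4. t=7/3 → R at (7,5); v=(-3,2)
5. t=3/2 → T at (5/2,8); v=(-3,-2)
6. t=5/6 → L at (0,19/3); v=(3,-2)
7. t=7/3 → R at (7,5/3); v=(-3,-2)
8. t=5/6 → B at (9/2,0); v=(-3,2)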